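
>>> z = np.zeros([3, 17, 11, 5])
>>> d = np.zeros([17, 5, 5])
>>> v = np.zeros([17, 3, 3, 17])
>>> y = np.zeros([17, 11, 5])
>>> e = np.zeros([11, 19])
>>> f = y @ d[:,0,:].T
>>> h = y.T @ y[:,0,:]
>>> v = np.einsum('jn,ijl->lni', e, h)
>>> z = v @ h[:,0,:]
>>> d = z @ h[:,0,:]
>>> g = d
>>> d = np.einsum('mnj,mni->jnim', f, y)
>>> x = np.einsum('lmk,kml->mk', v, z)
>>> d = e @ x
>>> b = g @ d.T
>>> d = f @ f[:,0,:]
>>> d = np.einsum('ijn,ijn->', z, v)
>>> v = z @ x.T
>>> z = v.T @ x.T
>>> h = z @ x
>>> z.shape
(19, 19, 19)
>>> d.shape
()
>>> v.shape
(5, 19, 19)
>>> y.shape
(17, 11, 5)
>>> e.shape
(11, 19)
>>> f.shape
(17, 11, 17)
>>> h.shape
(19, 19, 5)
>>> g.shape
(5, 19, 5)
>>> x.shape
(19, 5)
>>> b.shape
(5, 19, 11)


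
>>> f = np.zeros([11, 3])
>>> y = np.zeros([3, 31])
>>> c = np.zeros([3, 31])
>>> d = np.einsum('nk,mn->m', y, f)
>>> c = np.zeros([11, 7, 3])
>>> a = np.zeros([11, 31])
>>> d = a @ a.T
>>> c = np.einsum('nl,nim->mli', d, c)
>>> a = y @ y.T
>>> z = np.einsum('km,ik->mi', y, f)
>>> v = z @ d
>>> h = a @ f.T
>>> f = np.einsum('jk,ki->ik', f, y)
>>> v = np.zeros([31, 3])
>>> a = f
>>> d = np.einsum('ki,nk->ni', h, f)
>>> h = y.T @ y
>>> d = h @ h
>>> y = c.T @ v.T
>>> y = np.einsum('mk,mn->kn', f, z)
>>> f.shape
(31, 3)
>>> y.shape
(3, 11)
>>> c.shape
(3, 11, 7)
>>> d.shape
(31, 31)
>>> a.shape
(31, 3)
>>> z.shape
(31, 11)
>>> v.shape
(31, 3)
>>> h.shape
(31, 31)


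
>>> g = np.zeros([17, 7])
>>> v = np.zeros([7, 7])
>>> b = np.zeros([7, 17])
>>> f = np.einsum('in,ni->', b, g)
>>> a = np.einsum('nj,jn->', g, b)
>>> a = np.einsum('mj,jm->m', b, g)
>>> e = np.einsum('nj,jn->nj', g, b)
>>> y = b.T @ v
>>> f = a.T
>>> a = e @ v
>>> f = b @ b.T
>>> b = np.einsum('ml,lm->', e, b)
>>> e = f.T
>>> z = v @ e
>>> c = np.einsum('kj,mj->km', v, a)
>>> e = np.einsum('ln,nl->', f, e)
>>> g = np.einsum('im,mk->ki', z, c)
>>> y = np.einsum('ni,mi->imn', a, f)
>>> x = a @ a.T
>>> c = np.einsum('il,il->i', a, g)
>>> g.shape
(17, 7)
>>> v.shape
(7, 7)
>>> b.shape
()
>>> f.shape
(7, 7)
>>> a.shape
(17, 7)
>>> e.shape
()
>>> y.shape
(7, 7, 17)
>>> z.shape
(7, 7)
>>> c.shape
(17,)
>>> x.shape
(17, 17)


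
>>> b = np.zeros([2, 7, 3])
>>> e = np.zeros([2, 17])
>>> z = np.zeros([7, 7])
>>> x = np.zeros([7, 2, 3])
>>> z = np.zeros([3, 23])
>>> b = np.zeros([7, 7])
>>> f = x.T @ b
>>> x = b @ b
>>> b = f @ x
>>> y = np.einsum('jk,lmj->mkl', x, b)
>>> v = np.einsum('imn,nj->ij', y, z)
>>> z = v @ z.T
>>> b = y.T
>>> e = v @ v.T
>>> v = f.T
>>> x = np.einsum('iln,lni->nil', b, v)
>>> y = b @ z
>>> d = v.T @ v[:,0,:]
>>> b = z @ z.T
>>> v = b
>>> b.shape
(2, 2)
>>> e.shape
(2, 2)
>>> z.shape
(2, 3)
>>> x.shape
(2, 3, 7)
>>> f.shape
(3, 2, 7)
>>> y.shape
(3, 7, 3)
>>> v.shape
(2, 2)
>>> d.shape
(3, 2, 3)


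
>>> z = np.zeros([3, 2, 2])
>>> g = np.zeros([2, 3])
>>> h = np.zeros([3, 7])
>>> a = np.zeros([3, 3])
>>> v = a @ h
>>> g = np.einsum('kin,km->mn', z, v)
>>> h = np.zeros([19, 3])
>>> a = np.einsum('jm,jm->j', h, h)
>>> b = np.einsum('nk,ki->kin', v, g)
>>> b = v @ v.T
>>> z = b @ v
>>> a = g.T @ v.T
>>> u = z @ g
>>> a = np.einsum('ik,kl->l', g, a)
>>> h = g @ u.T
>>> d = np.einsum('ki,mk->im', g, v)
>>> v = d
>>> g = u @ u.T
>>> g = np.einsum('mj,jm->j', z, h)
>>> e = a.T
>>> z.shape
(3, 7)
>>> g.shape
(7,)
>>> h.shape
(7, 3)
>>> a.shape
(3,)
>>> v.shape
(2, 3)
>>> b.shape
(3, 3)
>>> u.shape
(3, 2)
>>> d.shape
(2, 3)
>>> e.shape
(3,)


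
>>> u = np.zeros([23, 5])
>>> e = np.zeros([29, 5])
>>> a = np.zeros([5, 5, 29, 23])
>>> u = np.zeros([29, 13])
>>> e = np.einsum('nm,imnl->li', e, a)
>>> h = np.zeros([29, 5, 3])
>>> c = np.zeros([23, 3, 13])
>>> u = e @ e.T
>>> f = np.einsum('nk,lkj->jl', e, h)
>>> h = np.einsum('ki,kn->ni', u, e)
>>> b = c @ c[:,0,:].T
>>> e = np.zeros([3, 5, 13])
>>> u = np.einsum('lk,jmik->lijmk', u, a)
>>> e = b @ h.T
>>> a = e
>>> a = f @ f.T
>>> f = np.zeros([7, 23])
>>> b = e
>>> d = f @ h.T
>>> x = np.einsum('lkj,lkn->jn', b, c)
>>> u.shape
(23, 29, 5, 5, 23)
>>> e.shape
(23, 3, 5)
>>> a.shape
(3, 3)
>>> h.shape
(5, 23)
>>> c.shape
(23, 3, 13)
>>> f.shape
(7, 23)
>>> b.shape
(23, 3, 5)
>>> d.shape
(7, 5)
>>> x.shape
(5, 13)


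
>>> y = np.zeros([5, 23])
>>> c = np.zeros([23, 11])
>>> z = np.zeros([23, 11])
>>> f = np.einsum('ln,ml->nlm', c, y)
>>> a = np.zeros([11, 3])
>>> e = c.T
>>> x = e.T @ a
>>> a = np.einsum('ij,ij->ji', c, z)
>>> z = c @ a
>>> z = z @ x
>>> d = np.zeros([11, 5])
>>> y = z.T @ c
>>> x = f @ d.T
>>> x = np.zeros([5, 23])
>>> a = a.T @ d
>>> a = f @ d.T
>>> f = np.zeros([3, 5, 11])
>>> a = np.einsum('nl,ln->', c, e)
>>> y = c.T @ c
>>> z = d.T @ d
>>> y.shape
(11, 11)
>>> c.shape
(23, 11)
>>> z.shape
(5, 5)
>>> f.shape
(3, 5, 11)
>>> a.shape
()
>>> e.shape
(11, 23)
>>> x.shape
(5, 23)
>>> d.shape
(11, 5)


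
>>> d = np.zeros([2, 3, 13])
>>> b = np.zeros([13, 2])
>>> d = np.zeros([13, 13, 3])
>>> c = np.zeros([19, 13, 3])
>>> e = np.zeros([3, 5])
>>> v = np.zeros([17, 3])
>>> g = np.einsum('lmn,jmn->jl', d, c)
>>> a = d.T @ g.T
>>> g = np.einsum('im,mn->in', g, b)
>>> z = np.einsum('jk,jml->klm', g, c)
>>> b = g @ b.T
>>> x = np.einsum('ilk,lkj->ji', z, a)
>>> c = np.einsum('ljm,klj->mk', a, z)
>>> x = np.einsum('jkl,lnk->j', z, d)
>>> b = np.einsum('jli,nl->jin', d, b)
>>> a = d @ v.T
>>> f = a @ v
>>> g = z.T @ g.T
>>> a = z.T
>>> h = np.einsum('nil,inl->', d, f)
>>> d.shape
(13, 13, 3)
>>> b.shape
(13, 3, 19)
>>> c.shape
(19, 2)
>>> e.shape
(3, 5)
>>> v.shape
(17, 3)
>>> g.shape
(13, 3, 19)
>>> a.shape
(13, 3, 2)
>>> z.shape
(2, 3, 13)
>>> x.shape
(2,)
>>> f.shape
(13, 13, 3)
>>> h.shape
()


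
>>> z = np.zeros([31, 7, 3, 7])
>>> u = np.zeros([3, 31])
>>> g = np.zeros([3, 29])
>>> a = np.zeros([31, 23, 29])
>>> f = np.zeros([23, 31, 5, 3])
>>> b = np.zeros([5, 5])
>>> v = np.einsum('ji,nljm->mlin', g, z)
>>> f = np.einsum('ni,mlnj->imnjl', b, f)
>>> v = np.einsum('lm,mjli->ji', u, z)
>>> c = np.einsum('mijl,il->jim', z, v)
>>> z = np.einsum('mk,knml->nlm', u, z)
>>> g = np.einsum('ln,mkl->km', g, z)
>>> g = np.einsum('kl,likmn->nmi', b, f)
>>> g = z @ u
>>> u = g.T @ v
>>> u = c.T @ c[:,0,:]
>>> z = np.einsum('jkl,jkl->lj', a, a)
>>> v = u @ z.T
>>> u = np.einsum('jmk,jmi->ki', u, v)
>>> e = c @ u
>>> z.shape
(29, 31)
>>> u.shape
(31, 29)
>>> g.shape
(7, 7, 31)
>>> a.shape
(31, 23, 29)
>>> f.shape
(5, 23, 5, 3, 31)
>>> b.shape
(5, 5)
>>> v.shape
(31, 7, 29)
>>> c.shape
(3, 7, 31)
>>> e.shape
(3, 7, 29)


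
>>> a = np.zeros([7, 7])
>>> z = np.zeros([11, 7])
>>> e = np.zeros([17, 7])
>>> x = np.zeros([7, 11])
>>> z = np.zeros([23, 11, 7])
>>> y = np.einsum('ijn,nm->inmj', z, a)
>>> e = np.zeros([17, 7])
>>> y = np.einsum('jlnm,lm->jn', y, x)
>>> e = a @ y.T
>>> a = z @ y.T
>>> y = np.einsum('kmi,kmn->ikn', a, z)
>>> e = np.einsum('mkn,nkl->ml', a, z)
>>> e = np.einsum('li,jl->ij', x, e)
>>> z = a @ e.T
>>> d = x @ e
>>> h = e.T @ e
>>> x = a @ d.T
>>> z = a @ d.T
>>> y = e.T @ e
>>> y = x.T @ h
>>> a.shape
(23, 11, 23)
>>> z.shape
(23, 11, 7)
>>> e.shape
(11, 23)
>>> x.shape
(23, 11, 7)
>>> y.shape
(7, 11, 23)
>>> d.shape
(7, 23)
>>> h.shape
(23, 23)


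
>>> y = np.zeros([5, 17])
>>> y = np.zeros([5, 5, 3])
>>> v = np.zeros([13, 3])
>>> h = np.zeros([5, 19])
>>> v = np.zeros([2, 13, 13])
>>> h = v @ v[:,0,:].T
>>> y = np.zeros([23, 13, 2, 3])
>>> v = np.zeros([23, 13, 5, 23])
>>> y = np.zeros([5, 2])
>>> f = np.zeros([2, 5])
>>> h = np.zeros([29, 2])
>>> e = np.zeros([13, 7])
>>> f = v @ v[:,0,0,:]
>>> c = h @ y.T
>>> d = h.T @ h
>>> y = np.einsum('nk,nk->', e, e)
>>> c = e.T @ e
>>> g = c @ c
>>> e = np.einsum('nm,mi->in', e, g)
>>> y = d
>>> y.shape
(2, 2)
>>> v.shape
(23, 13, 5, 23)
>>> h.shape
(29, 2)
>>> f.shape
(23, 13, 5, 23)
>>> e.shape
(7, 13)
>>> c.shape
(7, 7)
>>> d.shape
(2, 2)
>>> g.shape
(7, 7)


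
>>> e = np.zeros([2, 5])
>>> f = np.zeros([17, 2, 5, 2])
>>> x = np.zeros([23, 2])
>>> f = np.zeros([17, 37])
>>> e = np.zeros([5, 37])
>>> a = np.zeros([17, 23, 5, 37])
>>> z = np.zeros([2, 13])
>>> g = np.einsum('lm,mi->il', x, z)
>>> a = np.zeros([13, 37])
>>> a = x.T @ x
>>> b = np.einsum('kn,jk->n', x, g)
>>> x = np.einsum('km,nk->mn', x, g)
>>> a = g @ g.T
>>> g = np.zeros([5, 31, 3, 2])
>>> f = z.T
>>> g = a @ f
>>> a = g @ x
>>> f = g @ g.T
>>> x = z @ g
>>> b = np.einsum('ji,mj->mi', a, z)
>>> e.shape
(5, 37)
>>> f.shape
(13, 13)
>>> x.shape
(2, 2)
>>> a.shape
(13, 13)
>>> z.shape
(2, 13)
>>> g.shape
(13, 2)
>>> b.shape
(2, 13)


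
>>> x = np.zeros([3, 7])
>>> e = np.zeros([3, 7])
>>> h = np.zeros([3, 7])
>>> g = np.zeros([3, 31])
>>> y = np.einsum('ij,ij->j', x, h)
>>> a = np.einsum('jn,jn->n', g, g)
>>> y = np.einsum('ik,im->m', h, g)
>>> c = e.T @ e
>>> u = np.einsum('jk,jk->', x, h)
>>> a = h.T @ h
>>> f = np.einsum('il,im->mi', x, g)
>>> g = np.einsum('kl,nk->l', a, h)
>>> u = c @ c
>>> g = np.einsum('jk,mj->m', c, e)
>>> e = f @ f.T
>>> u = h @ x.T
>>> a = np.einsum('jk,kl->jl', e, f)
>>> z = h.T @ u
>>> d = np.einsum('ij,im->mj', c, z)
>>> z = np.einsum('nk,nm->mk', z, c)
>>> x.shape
(3, 7)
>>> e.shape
(31, 31)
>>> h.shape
(3, 7)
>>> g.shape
(3,)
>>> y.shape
(31,)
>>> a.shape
(31, 3)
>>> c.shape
(7, 7)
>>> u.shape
(3, 3)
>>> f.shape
(31, 3)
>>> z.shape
(7, 3)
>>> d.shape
(3, 7)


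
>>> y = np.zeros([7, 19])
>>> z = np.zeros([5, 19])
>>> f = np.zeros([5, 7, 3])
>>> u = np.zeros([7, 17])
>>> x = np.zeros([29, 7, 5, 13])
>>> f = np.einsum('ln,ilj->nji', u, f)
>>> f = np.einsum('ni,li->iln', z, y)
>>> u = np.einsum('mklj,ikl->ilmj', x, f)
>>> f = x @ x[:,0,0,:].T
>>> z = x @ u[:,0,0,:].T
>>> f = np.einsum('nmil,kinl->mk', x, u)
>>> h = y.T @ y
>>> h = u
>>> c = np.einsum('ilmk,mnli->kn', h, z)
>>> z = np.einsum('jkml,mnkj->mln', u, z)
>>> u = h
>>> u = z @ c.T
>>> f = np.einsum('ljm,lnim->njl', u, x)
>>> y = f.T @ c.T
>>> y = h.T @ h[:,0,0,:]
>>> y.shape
(13, 29, 5, 13)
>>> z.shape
(29, 13, 7)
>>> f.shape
(7, 13, 29)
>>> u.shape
(29, 13, 13)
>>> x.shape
(29, 7, 5, 13)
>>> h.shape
(19, 5, 29, 13)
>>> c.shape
(13, 7)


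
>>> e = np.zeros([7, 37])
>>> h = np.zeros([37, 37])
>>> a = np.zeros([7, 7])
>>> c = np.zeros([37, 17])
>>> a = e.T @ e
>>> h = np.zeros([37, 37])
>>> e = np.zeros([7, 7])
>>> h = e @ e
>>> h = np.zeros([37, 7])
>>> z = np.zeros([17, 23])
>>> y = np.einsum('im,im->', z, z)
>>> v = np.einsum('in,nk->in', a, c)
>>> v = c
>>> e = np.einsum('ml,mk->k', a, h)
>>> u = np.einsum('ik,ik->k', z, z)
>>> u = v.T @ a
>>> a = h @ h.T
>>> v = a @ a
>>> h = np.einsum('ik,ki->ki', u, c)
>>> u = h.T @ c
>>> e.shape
(7,)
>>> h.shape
(37, 17)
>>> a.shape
(37, 37)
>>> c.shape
(37, 17)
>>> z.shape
(17, 23)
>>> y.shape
()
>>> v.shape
(37, 37)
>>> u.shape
(17, 17)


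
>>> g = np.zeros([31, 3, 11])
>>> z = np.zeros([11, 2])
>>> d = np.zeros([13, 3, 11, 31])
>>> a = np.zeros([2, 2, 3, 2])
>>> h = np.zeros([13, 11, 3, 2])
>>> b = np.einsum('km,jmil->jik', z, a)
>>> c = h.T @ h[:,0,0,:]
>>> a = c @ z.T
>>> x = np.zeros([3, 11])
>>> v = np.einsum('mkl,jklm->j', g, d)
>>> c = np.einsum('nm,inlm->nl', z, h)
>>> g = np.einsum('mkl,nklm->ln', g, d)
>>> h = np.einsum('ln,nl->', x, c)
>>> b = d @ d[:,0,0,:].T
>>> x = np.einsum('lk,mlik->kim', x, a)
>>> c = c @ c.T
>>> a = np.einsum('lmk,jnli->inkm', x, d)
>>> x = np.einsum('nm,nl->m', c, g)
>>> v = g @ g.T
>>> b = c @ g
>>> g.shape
(11, 13)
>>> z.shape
(11, 2)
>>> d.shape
(13, 3, 11, 31)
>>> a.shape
(31, 3, 2, 11)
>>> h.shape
()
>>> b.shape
(11, 13)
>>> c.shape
(11, 11)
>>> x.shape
(11,)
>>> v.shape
(11, 11)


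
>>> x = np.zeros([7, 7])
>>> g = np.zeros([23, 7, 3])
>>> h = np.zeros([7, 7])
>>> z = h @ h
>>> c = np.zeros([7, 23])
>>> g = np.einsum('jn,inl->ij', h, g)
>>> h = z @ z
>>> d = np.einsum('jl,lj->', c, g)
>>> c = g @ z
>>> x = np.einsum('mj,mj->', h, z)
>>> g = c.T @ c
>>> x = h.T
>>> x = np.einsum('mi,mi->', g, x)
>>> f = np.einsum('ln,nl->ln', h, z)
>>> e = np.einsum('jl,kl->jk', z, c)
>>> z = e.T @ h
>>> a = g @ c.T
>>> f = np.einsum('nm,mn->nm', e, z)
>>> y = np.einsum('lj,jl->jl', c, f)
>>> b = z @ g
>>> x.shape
()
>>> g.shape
(7, 7)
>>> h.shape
(7, 7)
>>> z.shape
(23, 7)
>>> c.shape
(23, 7)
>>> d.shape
()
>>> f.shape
(7, 23)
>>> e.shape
(7, 23)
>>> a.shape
(7, 23)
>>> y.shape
(7, 23)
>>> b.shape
(23, 7)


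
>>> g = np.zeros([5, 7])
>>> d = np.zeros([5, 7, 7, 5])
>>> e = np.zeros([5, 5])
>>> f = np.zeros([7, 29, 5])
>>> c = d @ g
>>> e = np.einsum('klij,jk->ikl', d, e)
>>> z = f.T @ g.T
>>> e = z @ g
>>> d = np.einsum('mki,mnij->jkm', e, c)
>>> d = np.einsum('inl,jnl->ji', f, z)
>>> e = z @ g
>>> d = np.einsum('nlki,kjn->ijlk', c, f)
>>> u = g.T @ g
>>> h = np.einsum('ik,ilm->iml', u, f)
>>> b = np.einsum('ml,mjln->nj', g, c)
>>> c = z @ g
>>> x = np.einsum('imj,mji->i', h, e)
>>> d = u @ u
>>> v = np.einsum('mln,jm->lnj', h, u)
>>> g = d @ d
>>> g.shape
(7, 7)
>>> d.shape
(7, 7)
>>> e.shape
(5, 29, 7)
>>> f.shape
(7, 29, 5)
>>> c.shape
(5, 29, 7)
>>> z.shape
(5, 29, 5)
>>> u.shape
(7, 7)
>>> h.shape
(7, 5, 29)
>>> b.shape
(7, 7)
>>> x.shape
(7,)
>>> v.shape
(5, 29, 7)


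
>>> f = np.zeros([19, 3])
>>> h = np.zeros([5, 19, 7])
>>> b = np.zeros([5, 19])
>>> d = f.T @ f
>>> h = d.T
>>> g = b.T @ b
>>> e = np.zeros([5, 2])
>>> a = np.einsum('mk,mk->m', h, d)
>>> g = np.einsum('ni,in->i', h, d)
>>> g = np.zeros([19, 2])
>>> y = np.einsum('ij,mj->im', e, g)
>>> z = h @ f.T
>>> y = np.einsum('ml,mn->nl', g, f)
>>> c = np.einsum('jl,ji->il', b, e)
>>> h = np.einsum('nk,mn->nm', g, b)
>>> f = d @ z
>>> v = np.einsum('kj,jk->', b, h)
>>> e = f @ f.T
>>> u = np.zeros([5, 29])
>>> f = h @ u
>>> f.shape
(19, 29)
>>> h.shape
(19, 5)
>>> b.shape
(5, 19)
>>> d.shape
(3, 3)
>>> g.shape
(19, 2)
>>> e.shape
(3, 3)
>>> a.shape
(3,)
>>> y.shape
(3, 2)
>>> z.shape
(3, 19)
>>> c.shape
(2, 19)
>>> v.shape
()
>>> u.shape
(5, 29)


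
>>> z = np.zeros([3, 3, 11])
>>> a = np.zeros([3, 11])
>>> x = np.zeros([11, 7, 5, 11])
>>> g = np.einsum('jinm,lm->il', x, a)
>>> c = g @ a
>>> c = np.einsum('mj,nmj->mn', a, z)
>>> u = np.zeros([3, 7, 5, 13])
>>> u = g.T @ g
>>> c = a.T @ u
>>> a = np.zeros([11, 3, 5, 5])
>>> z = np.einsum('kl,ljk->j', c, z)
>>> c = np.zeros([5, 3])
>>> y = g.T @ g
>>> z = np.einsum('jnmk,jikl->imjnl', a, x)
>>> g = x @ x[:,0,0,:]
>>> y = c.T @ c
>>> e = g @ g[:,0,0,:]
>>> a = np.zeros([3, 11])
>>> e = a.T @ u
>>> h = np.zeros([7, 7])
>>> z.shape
(7, 5, 11, 3, 11)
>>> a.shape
(3, 11)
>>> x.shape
(11, 7, 5, 11)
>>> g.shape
(11, 7, 5, 11)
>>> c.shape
(5, 3)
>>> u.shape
(3, 3)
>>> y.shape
(3, 3)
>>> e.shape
(11, 3)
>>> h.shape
(7, 7)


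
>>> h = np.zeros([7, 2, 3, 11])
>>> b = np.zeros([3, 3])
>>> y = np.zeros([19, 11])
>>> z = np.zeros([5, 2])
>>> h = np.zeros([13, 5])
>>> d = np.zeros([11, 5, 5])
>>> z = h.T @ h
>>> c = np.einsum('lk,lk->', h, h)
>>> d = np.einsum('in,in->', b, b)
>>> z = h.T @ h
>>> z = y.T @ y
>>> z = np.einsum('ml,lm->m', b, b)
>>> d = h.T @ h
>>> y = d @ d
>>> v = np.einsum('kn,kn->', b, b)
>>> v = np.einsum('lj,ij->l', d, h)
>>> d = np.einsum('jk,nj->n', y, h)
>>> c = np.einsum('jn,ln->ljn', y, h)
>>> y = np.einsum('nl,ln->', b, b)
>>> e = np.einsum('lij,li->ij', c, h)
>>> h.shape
(13, 5)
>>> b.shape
(3, 3)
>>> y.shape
()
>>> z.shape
(3,)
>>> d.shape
(13,)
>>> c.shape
(13, 5, 5)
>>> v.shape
(5,)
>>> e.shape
(5, 5)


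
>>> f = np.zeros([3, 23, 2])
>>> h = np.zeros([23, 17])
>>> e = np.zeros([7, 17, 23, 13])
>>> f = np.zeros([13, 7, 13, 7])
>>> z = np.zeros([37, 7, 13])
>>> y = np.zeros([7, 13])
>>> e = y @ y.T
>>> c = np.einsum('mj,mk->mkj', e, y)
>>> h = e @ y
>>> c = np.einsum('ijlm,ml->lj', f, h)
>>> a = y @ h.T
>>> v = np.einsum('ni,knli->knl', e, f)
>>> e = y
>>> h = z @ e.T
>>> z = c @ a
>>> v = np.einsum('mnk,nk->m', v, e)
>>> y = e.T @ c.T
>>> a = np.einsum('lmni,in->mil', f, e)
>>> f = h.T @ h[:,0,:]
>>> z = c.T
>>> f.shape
(7, 7, 7)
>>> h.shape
(37, 7, 7)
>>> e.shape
(7, 13)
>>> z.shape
(7, 13)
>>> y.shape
(13, 13)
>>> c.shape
(13, 7)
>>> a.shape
(7, 7, 13)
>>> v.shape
(13,)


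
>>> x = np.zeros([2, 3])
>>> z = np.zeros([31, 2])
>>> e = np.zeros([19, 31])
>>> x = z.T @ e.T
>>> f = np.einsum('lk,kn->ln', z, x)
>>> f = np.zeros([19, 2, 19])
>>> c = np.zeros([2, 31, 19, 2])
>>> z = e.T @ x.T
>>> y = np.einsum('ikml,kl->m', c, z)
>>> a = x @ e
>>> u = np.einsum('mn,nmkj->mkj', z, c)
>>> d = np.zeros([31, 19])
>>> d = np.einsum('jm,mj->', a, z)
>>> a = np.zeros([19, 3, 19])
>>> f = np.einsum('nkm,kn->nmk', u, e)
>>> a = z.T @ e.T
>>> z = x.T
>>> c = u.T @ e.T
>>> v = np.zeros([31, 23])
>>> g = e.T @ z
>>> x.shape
(2, 19)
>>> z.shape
(19, 2)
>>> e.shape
(19, 31)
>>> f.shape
(31, 2, 19)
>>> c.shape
(2, 19, 19)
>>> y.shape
(19,)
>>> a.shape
(2, 19)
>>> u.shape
(31, 19, 2)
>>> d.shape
()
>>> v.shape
(31, 23)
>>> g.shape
(31, 2)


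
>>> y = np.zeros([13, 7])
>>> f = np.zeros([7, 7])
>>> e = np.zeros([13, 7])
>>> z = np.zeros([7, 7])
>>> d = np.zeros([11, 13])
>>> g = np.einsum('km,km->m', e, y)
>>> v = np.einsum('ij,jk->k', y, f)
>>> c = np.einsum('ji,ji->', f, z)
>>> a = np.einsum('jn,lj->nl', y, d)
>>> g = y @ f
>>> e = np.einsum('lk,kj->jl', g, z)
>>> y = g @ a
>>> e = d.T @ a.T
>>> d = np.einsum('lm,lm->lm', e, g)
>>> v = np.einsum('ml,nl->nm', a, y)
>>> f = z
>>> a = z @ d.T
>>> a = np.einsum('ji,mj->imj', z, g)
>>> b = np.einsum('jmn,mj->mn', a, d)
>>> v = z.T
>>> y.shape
(13, 11)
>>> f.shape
(7, 7)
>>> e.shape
(13, 7)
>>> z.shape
(7, 7)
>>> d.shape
(13, 7)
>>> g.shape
(13, 7)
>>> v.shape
(7, 7)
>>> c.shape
()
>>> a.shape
(7, 13, 7)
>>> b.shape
(13, 7)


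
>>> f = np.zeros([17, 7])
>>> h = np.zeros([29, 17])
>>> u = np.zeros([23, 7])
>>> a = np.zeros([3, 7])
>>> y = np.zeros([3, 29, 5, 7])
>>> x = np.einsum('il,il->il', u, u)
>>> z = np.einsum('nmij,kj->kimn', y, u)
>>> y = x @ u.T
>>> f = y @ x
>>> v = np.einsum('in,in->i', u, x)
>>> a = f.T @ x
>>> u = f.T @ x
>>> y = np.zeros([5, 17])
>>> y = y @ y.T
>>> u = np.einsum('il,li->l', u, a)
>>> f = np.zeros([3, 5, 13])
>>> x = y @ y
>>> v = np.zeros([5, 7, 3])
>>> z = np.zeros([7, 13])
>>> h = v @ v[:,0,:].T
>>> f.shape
(3, 5, 13)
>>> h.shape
(5, 7, 5)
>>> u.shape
(7,)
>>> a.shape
(7, 7)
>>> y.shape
(5, 5)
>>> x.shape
(5, 5)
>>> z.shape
(7, 13)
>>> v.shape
(5, 7, 3)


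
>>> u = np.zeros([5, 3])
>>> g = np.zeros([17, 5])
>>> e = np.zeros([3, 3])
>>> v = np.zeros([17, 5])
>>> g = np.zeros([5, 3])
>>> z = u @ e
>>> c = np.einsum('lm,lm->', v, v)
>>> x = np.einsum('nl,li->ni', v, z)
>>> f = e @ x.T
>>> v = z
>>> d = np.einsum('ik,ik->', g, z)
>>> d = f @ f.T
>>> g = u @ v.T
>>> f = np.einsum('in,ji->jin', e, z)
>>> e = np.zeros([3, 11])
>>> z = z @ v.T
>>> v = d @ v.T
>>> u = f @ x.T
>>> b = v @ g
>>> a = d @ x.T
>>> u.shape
(5, 3, 17)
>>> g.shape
(5, 5)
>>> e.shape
(3, 11)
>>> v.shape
(3, 5)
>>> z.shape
(5, 5)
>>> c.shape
()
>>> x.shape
(17, 3)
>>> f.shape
(5, 3, 3)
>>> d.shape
(3, 3)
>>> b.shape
(3, 5)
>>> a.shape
(3, 17)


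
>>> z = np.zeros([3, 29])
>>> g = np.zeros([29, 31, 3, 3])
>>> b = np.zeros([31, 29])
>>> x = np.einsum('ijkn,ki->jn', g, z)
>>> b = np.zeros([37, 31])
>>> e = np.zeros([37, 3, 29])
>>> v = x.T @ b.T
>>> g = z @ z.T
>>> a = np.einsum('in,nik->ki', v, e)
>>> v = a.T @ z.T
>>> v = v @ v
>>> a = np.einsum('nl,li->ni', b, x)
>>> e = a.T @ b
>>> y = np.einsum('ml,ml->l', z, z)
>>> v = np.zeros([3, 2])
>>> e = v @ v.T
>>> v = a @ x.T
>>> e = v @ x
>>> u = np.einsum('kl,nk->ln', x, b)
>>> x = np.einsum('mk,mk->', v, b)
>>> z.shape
(3, 29)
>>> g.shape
(3, 3)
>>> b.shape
(37, 31)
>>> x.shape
()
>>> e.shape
(37, 3)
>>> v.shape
(37, 31)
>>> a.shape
(37, 3)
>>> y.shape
(29,)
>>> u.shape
(3, 37)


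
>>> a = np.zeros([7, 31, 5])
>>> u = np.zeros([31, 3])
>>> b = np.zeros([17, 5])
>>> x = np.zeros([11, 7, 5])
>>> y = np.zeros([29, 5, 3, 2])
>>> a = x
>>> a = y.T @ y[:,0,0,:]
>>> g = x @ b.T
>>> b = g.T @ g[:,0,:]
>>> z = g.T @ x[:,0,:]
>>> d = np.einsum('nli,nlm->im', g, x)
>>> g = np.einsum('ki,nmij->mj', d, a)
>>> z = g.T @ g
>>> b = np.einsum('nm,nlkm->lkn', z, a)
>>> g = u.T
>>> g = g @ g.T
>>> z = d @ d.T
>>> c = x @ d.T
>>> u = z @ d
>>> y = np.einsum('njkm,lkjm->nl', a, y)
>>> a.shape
(2, 3, 5, 2)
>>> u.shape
(17, 5)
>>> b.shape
(3, 5, 2)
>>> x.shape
(11, 7, 5)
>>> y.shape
(2, 29)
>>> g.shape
(3, 3)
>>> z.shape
(17, 17)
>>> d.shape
(17, 5)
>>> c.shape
(11, 7, 17)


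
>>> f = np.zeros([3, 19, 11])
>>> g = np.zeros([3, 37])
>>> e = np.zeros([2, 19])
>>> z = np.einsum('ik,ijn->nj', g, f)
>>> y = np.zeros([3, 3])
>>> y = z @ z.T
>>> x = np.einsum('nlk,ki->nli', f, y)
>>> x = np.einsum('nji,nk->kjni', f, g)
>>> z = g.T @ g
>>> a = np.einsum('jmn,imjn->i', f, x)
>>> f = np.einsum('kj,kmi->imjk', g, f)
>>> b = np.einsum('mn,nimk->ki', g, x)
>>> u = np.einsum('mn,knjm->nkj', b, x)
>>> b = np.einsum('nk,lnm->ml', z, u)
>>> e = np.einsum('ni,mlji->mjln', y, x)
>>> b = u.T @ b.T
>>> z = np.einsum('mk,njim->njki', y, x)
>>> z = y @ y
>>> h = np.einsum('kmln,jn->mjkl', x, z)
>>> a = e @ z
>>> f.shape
(11, 19, 37, 3)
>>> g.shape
(3, 37)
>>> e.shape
(37, 3, 19, 11)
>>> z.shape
(11, 11)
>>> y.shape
(11, 11)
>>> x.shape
(37, 19, 3, 11)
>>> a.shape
(37, 3, 19, 11)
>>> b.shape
(3, 37, 3)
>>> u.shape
(19, 37, 3)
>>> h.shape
(19, 11, 37, 3)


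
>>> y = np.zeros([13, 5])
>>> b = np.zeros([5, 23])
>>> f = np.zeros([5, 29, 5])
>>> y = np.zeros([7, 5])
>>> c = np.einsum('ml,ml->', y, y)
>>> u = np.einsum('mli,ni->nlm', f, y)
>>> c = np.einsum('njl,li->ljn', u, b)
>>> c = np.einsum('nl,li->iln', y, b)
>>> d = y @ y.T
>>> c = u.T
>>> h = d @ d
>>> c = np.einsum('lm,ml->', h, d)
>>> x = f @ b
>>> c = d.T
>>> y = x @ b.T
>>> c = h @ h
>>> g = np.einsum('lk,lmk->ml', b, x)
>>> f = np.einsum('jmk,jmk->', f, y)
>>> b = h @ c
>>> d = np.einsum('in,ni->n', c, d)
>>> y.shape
(5, 29, 5)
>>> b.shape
(7, 7)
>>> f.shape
()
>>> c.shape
(7, 7)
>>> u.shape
(7, 29, 5)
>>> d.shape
(7,)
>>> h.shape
(7, 7)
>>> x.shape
(5, 29, 23)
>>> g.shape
(29, 5)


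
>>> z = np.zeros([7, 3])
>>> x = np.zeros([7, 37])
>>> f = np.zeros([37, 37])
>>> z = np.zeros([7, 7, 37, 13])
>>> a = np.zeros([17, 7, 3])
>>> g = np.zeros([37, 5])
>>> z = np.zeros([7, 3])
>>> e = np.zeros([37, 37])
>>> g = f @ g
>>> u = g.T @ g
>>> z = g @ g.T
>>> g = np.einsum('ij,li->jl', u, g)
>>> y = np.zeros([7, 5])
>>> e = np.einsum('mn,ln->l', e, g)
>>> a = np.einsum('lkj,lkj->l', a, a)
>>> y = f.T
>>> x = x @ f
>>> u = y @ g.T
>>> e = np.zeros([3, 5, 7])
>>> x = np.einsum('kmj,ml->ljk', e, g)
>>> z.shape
(37, 37)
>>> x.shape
(37, 7, 3)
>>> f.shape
(37, 37)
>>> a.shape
(17,)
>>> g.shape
(5, 37)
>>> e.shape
(3, 5, 7)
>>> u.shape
(37, 5)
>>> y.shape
(37, 37)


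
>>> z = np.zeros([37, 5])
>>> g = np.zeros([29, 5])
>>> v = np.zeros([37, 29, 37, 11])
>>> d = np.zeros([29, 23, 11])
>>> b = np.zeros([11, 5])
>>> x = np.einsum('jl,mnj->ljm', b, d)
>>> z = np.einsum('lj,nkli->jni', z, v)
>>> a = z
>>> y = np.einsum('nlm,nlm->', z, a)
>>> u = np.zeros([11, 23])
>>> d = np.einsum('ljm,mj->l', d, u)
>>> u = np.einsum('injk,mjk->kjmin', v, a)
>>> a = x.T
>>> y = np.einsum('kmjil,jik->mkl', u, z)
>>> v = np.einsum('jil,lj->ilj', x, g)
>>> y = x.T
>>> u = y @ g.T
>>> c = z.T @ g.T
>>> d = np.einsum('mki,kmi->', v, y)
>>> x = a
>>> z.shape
(5, 37, 11)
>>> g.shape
(29, 5)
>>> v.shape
(11, 29, 5)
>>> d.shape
()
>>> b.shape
(11, 5)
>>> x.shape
(29, 11, 5)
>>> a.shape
(29, 11, 5)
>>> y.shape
(29, 11, 5)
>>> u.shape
(29, 11, 29)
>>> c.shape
(11, 37, 29)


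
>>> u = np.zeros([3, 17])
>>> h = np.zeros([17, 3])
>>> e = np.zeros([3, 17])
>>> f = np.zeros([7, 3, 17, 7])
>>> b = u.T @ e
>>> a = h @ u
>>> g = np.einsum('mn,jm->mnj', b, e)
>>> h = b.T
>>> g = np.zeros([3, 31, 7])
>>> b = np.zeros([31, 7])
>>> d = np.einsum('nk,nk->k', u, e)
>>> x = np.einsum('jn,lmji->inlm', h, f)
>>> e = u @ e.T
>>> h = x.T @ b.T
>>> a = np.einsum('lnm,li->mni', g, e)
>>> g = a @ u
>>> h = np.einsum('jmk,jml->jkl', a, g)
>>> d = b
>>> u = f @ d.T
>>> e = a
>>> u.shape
(7, 3, 17, 31)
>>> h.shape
(7, 3, 17)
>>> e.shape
(7, 31, 3)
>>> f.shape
(7, 3, 17, 7)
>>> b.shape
(31, 7)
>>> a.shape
(7, 31, 3)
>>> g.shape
(7, 31, 17)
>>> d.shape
(31, 7)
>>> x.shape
(7, 17, 7, 3)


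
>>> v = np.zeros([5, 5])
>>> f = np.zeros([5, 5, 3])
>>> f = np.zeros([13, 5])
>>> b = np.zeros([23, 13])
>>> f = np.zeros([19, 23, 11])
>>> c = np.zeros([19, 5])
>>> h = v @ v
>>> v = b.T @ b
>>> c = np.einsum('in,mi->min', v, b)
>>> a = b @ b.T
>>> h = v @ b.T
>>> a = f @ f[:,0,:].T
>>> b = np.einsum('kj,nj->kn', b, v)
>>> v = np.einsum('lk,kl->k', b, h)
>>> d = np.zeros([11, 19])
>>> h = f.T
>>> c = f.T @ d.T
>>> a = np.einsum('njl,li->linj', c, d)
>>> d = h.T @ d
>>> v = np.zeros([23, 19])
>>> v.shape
(23, 19)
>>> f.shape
(19, 23, 11)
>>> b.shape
(23, 13)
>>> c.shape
(11, 23, 11)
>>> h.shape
(11, 23, 19)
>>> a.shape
(11, 19, 11, 23)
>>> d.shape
(19, 23, 19)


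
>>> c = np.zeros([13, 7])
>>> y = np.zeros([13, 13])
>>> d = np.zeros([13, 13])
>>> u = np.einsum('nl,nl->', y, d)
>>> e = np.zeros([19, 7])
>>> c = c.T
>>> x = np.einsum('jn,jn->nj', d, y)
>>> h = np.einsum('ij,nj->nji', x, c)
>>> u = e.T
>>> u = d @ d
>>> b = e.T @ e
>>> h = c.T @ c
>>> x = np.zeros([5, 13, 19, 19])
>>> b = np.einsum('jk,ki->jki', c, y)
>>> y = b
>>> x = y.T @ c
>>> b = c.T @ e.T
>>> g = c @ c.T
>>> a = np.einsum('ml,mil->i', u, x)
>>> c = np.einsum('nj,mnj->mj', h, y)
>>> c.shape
(7, 13)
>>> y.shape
(7, 13, 13)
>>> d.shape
(13, 13)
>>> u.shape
(13, 13)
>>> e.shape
(19, 7)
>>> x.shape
(13, 13, 13)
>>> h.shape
(13, 13)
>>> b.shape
(13, 19)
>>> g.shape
(7, 7)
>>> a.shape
(13,)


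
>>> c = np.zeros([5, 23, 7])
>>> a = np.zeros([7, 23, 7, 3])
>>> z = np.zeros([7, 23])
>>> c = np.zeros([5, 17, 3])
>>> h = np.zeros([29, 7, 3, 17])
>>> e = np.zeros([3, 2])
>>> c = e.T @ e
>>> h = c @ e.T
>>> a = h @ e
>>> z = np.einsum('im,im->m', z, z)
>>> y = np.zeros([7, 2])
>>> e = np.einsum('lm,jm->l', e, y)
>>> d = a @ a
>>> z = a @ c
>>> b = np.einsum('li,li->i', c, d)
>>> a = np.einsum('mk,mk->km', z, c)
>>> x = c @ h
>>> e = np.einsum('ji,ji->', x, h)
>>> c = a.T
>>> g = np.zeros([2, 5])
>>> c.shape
(2, 2)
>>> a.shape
(2, 2)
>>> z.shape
(2, 2)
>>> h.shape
(2, 3)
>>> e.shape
()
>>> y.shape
(7, 2)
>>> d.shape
(2, 2)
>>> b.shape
(2,)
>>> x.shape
(2, 3)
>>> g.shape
(2, 5)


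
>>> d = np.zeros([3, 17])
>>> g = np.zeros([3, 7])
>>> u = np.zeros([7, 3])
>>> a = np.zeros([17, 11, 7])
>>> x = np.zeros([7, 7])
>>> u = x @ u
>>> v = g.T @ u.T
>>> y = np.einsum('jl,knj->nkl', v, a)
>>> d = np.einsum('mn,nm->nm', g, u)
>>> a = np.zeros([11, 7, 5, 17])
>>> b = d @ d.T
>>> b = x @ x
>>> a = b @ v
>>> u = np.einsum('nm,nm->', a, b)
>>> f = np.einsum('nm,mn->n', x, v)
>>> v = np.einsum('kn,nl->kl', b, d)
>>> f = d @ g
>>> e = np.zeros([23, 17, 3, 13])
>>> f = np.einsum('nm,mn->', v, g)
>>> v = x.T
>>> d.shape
(7, 3)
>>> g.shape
(3, 7)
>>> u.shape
()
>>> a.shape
(7, 7)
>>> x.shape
(7, 7)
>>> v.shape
(7, 7)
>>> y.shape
(11, 17, 7)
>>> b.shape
(7, 7)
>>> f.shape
()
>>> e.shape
(23, 17, 3, 13)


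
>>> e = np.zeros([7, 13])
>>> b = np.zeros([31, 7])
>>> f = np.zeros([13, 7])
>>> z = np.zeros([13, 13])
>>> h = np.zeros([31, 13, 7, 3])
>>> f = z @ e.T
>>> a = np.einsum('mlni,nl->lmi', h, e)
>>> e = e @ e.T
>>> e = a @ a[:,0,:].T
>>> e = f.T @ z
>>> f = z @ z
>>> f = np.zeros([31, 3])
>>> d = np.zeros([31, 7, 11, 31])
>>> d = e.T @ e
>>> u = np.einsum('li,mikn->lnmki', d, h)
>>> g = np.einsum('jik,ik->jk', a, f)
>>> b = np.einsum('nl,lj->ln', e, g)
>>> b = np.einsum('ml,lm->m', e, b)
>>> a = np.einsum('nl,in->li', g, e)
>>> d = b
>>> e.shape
(7, 13)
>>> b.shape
(7,)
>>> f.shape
(31, 3)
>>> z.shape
(13, 13)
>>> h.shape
(31, 13, 7, 3)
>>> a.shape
(3, 7)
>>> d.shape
(7,)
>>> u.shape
(13, 3, 31, 7, 13)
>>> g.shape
(13, 3)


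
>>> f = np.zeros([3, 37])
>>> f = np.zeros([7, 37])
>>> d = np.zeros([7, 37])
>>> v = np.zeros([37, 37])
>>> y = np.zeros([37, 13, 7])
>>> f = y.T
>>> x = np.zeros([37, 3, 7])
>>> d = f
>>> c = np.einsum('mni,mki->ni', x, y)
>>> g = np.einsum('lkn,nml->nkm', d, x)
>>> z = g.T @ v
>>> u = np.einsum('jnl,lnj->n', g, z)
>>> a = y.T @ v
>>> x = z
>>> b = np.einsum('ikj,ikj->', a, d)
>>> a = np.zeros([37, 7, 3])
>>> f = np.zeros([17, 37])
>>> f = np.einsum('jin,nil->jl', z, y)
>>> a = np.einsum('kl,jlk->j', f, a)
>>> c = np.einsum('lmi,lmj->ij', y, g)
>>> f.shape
(3, 7)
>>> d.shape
(7, 13, 37)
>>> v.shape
(37, 37)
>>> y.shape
(37, 13, 7)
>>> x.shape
(3, 13, 37)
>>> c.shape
(7, 3)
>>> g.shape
(37, 13, 3)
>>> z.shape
(3, 13, 37)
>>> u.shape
(13,)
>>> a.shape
(37,)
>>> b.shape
()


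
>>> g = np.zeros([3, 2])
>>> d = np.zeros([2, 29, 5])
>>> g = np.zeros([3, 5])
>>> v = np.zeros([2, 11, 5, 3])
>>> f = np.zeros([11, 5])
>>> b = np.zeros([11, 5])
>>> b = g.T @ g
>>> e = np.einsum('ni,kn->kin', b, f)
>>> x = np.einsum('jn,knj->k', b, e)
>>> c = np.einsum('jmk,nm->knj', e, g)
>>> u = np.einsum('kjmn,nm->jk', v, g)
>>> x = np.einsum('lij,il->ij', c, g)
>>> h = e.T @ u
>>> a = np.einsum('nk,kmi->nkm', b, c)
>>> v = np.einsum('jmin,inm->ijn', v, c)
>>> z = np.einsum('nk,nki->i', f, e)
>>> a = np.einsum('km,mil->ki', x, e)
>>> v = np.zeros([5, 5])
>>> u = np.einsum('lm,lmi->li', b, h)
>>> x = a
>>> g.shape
(3, 5)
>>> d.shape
(2, 29, 5)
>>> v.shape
(5, 5)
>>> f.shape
(11, 5)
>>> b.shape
(5, 5)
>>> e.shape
(11, 5, 5)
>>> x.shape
(3, 5)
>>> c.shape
(5, 3, 11)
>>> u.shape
(5, 2)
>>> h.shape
(5, 5, 2)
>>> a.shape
(3, 5)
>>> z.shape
(5,)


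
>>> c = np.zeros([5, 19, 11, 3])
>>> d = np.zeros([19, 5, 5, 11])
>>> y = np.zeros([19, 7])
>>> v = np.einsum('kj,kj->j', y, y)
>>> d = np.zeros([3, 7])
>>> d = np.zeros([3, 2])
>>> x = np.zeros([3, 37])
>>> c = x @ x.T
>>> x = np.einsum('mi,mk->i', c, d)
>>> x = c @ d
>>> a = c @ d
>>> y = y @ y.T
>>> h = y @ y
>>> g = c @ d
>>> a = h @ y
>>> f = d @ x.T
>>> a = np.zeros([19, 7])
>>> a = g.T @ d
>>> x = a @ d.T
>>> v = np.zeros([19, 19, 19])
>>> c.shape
(3, 3)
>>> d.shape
(3, 2)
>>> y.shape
(19, 19)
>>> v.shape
(19, 19, 19)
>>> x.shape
(2, 3)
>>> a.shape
(2, 2)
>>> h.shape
(19, 19)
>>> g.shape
(3, 2)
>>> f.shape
(3, 3)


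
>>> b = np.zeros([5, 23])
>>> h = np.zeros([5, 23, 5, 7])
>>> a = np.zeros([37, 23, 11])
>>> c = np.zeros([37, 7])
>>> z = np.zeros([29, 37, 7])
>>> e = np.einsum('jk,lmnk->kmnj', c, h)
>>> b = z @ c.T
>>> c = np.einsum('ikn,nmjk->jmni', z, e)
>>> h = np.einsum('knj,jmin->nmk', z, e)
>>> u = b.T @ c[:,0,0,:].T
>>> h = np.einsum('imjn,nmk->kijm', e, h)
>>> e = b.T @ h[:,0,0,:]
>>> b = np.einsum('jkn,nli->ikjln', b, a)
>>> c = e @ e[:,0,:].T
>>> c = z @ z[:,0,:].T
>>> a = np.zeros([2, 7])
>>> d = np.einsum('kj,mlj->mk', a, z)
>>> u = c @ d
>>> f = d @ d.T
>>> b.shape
(11, 37, 29, 23, 37)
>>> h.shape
(29, 7, 5, 23)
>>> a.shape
(2, 7)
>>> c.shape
(29, 37, 29)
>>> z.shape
(29, 37, 7)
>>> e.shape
(37, 37, 23)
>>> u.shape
(29, 37, 2)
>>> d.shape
(29, 2)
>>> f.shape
(29, 29)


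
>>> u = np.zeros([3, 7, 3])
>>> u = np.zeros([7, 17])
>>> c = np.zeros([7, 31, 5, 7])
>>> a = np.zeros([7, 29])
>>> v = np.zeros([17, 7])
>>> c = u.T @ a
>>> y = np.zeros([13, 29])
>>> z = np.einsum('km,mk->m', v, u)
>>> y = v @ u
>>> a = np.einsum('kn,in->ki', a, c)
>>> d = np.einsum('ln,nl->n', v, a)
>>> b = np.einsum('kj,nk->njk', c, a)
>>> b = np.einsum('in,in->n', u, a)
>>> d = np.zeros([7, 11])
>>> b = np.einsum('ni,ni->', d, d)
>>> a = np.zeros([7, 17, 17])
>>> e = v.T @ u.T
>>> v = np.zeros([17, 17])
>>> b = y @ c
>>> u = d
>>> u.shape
(7, 11)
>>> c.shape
(17, 29)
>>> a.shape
(7, 17, 17)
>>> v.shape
(17, 17)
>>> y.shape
(17, 17)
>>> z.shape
(7,)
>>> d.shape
(7, 11)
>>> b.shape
(17, 29)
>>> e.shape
(7, 7)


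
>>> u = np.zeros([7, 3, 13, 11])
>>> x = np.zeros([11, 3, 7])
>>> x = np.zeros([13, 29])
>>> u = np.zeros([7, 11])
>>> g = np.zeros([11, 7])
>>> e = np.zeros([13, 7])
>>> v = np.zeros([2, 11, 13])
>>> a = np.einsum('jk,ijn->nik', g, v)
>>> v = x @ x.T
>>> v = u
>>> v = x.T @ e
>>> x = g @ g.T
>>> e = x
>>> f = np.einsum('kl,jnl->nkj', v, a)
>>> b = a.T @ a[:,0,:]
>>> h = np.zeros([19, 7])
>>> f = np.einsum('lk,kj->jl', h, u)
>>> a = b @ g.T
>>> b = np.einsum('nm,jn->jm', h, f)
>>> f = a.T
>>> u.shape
(7, 11)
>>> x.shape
(11, 11)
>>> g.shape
(11, 7)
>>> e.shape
(11, 11)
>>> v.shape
(29, 7)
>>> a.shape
(7, 2, 11)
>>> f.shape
(11, 2, 7)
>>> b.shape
(11, 7)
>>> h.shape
(19, 7)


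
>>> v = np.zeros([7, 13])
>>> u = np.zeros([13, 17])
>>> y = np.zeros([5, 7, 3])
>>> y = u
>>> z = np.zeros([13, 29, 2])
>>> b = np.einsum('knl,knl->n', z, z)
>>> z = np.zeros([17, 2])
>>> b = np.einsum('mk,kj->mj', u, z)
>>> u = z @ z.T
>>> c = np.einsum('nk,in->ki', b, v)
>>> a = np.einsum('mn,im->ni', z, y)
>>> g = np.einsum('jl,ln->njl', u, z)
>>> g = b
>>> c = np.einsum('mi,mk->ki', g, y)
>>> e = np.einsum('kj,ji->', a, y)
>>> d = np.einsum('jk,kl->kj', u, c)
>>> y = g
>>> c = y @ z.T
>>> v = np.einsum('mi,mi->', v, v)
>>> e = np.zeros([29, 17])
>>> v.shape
()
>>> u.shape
(17, 17)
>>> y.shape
(13, 2)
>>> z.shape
(17, 2)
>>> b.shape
(13, 2)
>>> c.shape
(13, 17)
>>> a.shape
(2, 13)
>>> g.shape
(13, 2)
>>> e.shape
(29, 17)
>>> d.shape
(17, 17)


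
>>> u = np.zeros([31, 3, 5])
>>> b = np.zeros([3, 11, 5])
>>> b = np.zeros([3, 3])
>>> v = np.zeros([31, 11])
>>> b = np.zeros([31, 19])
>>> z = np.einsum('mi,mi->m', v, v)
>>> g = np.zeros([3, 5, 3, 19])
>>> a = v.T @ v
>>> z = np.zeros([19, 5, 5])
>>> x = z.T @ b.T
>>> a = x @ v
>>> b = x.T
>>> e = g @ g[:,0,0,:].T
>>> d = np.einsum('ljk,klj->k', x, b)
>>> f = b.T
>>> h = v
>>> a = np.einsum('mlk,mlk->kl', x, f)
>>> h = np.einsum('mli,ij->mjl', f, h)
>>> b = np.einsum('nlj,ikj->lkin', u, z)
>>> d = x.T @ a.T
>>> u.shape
(31, 3, 5)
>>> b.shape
(3, 5, 19, 31)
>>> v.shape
(31, 11)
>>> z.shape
(19, 5, 5)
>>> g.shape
(3, 5, 3, 19)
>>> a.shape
(31, 5)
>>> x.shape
(5, 5, 31)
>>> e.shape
(3, 5, 3, 3)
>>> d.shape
(31, 5, 31)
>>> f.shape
(5, 5, 31)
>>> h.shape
(5, 11, 5)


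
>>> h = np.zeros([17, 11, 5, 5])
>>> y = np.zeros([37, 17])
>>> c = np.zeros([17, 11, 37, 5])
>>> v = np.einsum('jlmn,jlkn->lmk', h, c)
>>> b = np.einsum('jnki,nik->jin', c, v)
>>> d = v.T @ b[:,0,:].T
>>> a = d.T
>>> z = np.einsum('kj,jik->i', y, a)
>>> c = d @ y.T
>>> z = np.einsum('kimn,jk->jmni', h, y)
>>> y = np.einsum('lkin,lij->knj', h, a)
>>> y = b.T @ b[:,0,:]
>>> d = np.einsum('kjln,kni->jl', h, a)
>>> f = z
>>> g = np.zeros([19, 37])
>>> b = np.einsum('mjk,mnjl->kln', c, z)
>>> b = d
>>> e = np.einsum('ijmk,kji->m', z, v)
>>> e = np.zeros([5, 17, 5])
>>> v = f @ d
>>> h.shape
(17, 11, 5, 5)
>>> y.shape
(11, 5, 11)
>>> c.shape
(37, 5, 37)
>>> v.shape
(37, 5, 5, 5)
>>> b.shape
(11, 5)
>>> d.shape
(11, 5)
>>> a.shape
(17, 5, 37)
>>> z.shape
(37, 5, 5, 11)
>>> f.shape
(37, 5, 5, 11)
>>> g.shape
(19, 37)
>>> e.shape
(5, 17, 5)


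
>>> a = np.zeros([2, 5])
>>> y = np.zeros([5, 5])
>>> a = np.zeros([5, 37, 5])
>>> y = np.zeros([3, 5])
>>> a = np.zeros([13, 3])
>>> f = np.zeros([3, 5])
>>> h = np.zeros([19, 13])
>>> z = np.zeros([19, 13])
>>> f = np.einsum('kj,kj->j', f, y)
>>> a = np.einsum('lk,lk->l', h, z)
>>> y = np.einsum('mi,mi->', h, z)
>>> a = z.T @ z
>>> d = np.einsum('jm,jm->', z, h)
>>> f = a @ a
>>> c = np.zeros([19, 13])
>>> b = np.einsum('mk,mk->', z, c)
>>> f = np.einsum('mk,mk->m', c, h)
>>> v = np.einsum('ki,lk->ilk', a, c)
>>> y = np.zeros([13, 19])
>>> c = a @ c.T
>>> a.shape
(13, 13)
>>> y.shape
(13, 19)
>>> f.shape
(19,)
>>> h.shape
(19, 13)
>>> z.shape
(19, 13)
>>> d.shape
()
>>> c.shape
(13, 19)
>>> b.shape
()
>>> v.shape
(13, 19, 13)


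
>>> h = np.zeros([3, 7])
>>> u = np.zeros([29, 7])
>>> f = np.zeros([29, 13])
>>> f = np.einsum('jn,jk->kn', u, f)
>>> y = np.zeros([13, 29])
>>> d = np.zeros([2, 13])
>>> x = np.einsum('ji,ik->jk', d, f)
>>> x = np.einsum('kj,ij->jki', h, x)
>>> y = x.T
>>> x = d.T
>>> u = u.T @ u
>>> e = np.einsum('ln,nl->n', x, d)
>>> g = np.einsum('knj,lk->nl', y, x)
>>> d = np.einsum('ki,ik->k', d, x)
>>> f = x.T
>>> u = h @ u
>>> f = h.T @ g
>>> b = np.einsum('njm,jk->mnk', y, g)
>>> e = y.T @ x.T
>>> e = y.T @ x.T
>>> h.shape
(3, 7)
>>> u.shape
(3, 7)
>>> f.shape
(7, 13)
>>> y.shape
(2, 3, 7)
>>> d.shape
(2,)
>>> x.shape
(13, 2)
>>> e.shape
(7, 3, 13)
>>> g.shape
(3, 13)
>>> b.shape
(7, 2, 13)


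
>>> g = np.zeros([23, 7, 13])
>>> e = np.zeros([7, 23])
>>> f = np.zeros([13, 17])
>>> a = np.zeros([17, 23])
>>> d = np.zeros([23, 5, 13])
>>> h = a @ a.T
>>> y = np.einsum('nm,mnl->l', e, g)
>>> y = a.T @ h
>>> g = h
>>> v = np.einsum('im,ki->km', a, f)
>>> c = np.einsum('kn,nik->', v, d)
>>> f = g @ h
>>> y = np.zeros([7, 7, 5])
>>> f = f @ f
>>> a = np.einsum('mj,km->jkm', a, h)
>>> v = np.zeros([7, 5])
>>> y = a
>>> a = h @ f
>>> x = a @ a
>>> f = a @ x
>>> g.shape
(17, 17)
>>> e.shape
(7, 23)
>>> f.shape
(17, 17)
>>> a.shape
(17, 17)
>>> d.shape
(23, 5, 13)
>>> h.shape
(17, 17)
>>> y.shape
(23, 17, 17)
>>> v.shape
(7, 5)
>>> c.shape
()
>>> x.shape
(17, 17)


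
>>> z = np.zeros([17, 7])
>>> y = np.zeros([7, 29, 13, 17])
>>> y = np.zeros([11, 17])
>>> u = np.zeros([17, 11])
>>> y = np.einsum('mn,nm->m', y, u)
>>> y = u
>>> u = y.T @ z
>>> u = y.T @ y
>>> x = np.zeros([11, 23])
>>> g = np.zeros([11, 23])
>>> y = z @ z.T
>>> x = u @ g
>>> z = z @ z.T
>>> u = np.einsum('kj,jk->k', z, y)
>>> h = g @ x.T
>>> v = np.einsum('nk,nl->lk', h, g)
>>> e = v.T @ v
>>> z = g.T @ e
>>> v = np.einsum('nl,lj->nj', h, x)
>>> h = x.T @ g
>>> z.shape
(23, 11)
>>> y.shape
(17, 17)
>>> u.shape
(17,)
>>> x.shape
(11, 23)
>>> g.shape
(11, 23)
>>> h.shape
(23, 23)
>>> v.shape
(11, 23)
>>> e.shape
(11, 11)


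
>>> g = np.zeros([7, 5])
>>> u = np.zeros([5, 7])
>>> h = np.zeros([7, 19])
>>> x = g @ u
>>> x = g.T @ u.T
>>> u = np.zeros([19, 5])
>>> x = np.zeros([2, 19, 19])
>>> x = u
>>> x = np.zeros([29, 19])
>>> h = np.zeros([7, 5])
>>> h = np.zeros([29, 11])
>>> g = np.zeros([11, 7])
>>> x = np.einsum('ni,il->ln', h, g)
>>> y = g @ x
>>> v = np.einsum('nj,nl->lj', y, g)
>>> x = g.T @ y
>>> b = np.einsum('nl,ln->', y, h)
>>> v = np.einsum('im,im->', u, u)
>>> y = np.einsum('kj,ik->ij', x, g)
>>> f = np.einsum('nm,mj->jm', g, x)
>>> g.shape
(11, 7)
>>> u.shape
(19, 5)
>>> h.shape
(29, 11)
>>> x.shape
(7, 29)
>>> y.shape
(11, 29)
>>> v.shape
()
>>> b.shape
()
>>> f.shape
(29, 7)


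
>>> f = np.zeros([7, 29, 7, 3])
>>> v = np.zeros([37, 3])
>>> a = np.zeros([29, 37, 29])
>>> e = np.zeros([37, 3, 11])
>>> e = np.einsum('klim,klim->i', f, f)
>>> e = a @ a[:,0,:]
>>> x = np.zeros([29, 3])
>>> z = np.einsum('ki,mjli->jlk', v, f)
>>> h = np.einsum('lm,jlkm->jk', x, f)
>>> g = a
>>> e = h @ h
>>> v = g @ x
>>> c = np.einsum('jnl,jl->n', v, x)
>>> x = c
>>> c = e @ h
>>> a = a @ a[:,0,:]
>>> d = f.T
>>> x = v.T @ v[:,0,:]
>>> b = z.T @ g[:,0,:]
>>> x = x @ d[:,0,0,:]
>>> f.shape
(7, 29, 7, 3)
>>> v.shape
(29, 37, 3)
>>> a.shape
(29, 37, 29)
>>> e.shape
(7, 7)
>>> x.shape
(3, 37, 7)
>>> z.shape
(29, 7, 37)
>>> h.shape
(7, 7)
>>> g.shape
(29, 37, 29)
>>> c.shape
(7, 7)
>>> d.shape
(3, 7, 29, 7)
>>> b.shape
(37, 7, 29)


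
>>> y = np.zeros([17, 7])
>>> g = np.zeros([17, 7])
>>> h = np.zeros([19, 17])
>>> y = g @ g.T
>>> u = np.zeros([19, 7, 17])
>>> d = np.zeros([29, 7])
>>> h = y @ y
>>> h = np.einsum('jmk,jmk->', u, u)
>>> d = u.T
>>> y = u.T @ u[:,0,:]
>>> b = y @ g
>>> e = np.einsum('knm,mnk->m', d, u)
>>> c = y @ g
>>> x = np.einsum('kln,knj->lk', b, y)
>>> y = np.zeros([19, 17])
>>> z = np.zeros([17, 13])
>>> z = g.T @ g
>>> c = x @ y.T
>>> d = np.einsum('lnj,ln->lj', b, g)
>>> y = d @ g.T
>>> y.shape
(17, 17)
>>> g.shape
(17, 7)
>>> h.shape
()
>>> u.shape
(19, 7, 17)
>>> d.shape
(17, 7)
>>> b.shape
(17, 7, 7)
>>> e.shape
(19,)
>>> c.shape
(7, 19)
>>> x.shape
(7, 17)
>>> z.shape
(7, 7)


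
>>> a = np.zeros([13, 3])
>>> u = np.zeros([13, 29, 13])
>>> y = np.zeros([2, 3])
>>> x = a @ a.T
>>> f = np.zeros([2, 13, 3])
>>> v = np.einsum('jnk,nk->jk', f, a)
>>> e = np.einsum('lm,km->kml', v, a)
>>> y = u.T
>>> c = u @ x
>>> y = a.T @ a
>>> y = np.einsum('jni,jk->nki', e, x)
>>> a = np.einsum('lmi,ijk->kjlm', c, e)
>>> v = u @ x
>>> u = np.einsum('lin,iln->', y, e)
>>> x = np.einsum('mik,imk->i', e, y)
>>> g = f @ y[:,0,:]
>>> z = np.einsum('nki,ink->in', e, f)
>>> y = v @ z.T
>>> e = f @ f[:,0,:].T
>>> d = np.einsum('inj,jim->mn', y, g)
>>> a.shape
(2, 3, 13, 29)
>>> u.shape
()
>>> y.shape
(13, 29, 2)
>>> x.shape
(3,)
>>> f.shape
(2, 13, 3)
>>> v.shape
(13, 29, 13)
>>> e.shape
(2, 13, 2)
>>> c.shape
(13, 29, 13)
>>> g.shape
(2, 13, 2)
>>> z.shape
(2, 13)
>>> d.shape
(2, 29)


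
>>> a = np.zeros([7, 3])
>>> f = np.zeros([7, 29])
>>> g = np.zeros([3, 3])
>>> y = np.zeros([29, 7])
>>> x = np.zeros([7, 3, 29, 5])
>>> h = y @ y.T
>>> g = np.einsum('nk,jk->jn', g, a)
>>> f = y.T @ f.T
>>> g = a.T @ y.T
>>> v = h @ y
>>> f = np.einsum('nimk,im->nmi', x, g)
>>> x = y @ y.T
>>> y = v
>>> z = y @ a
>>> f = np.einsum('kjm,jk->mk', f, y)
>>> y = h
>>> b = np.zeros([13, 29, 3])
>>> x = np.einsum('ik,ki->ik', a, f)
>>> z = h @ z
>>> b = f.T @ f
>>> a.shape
(7, 3)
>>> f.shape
(3, 7)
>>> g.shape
(3, 29)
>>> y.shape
(29, 29)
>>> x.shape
(7, 3)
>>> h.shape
(29, 29)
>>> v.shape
(29, 7)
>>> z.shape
(29, 3)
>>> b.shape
(7, 7)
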